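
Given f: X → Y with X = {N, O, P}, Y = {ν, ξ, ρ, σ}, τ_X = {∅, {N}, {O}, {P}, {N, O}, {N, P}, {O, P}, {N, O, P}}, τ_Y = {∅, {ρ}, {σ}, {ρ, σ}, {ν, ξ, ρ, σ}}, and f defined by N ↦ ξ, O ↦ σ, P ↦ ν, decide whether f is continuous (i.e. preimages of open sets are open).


f IS continuous.

Compute f^{-1}(U) for each U ∈ τ_Y:
  U = ∅: f^{-1}(U) = ∅ ∈ τ_X ✓.
  U = {ρ}: f^{-1}(U) = ∅ ∈ τ_X ✓.
  U = {σ}: f^{-1}(U) = {O} ∈ τ_X ✓.
  U = {ρ, σ}: f^{-1}(U) = {O} ∈ τ_X ✓.
  U = {ν, ξ, ρ, σ}: f^{-1}(U) = {N, O, P} ∈ τ_X ✓.
Every preimage lies in τ_X, so f IS continuous.


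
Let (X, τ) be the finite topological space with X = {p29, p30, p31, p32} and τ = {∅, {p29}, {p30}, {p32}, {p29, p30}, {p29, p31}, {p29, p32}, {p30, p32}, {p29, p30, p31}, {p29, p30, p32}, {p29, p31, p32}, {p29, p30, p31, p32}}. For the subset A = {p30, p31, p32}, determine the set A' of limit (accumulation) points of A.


A' = ∅

For each x ∈ X, list the open sets U ∈ τ with x ∈ U, then check whether U ∩ (A ∖ {x}) ≠ ∅ for every such U.
  x = p29: open {p29} ∋ x has {p29} ∩ (A ∖ {p29}) = ∅, so x is NOT a limit point.
  x = p30: open {p30} ∋ x has {p30} ∩ (A ∖ {p30}) = ∅, so x is NOT a limit point.
  x = p31: open {p29, p31} ∋ x has {p29, p31} ∩ (A ∖ {p31}) = ∅, so x is NOT a limit point.
  x = p32: open {p32} ∋ x has {p32} ∩ (A ∖ {p32}) = ∅, so x is NOT a limit point.
Collecting: A' = ∅.


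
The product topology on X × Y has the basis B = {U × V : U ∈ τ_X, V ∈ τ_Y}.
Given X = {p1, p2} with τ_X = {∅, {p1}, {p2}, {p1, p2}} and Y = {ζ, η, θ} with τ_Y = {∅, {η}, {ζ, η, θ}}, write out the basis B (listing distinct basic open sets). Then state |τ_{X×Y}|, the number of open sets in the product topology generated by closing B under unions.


Basis B = {∅ × ∅, {p1} × {η}, {p2} × {η}, {p1, p2} × {η}, {p1} × {ζ, η, θ}, {p2} × {ζ, η, θ}, {p1, p2} × {ζ, η, θ}}; |τ_{X×Y}| = 9.

Enumerate products U × V with U ∈ τ_X, V ∈ τ_Y (deduplicated):
  ∅ × ∅ = {} (∅)
  {p1} × {η} = {(p1,η)}
  {p2} × {η} = {(p2,η)}
  {p1, p2} × {η} = {(p1,η), (p2,η)}
  {p1} × {ζ, η, θ} = {(p1,ζ), (p1,η), (p1,θ)}
  {p2} × {ζ, η, θ} = {(p2,ζ), (p2,η), (p2,θ)}
  {p1, p2} × {ζ, η, θ} = {(p1,ζ), (p1,η), (p1,θ), (p2,ζ), (p2,η), (p2,θ)}
These 7 distinct sets form the basis B.
Close under arbitrary unions to get τ_{X×Y}; counting gives |τ_{X×Y}| = 9.


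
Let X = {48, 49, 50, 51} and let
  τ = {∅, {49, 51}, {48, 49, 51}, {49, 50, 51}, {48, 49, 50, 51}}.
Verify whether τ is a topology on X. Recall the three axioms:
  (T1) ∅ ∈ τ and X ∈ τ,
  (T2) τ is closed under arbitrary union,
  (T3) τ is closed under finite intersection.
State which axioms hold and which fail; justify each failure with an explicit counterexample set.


τ IS a topology on X.

Axiom (T1): ∅ ∈ τ? Yes; X ∈ τ? Yes.
Axiom (T2/T3): check pairwise unions and intersections of members of τ.
All pairwise intersections and unions checked — each lies in τ. Therefore τ satisfies (T1), (T2), (T3): it IS a topology on X.


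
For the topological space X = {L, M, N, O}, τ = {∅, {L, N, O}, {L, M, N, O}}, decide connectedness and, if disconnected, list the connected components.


(X, τ) is connected.

Find clopen sets (U ∈ τ with X ∖ U ∈ τ):
  U = ∅, X ∖ U = {L, M, N, O} — both open, so U is clopen.
  U = {L, M, N, O}, X ∖ U = ∅ — both open, so U is clopen.
Only trivial clopens (∅ and X) exist, so (X, τ) is connected.
Compute connected components by grouping points that agree on all clopens:
  component: {L, M, N, O}


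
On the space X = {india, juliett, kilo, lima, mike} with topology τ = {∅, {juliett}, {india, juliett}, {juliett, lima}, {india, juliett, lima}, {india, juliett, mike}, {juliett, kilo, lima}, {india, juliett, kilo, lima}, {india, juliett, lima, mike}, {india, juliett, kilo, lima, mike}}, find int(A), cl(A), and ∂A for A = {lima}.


int(A) = ∅, cl(A) = {kilo, lima}, ∂A = {kilo, lima}.

Closed sets in (X, τ) are complements of opens:
  closed(X, τ) = {∅, {kilo}, {mike}, {india, mike}, {kilo, lima}, {kilo, mike}, {india, kilo, mike}, {kilo, lima, mike}, {india, kilo, lima, mike}, {india, juliett, kilo, lima, mike}}.
int(A) = ⋃ {U ∈ τ : U ⊆ A}. Opens contained in A: ∅.
Taking the union of these: int(A) = ∅.
cl(A) = ⋂ {C closed : A ⊆ C}. Closed sets containing A: {kilo, lima}, {kilo, lima, mike}, {india, kilo, lima, mike}, {india, juliett, kilo, lima, mike}.
Intersecting these: cl(A) = {kilo, lima}.
∂A = cl(A) ∖ int(A) = {kilo, lima} ∖ ∅ = {kilo, lima}.


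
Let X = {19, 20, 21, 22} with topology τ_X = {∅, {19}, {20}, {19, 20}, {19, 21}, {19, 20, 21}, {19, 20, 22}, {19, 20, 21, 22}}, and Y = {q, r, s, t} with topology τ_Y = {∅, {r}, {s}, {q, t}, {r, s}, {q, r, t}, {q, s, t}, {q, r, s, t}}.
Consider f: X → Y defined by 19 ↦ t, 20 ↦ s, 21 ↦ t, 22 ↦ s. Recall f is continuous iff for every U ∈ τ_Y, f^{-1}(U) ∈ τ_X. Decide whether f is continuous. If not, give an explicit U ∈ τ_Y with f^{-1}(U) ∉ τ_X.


f is NOT continuous.

Compute f^{-1}(U) for each U ∈ τ_Y:
  U = ∅: f^{-1}(U) = ∅ ∈ τ_X ✓.
  U = {r}: f^{-1}(U) = ∅ ∈ τ_X ✓.
  U = {s}: f^{-1}(U) = {20, 22} ∉ τ_X ✗.
  U = {q, t}: f^{-1}(U) = {19, 21} ∈ τ_X ✓.
  U = {r, s}: f^{-1}(U) = {20, 22} ∉ τ_X ✗.
  U = {q, r, t}: f^{-1}(U) = {19, 21} ∈ τ_X ✓.
  U = {q, s, t}: f^{-1}(U) = {19, 20, 21, 22} ∈ τ_X ✓.
  U = {q, r, s, t}: f^{-1}(U) = {19, 20, 21, 22} ∈ τ_X ✓.
Found U = {s} with f^{-1}(U) = {20, 22} not in τ_X. Therefore f is NOT continuous.


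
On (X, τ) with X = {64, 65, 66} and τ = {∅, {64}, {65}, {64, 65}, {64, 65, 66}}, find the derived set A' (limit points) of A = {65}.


A' = {66}

For each x ∈ X, list the open sets U ∈ τ with x ∈ U, then check whether U ∩ (A ∖ {x}) ≠ ∅ for every such U.
  x = 64: open {64} ∋ x has {64} ∩ (A ∖ {64}) = ∅, so x is NOT a limit point.
  x = 65: open {65} ∋ x has {65} ∩ (A ∖ {65}) = ∅, so x is NOT a limit point.
  x = 66: opens ∋ x are {64, 65, 66}; each meets A ∖ {66}, so x IS a limit point.
Collecting: A' = {66}.


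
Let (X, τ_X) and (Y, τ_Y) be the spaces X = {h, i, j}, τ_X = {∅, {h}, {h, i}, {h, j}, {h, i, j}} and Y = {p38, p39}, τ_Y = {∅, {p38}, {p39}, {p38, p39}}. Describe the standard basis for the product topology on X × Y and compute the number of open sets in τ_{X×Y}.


Basis B = {∅ × ∅, {h} × {p38}, {h} × {p39}, {h} × {p38, p39}, {h, i} × {p38}, {h, j} × {p38}, {h, i} × {p39}, {h, j} × {p39}, {h, i, j} × {p38}, {h, i, j} × {p39}, {h, i} × {p38, p39}, {h, j} × {p38, p39}, {h, i, j} × {p38, p39}}; |τ_{X×Y}| = 25.

Enumerate products U × V with U ∈ τ_X, V ∈ τ_Y (deduplicated):
  ∅ × ∅ = {} (∅)
  {h} × {p38} = {(h,p38)}
  {h} × {p39} = {(h,p39)}
  {h} × {p38, p39} = {(h,p38), (h,p39)}
  {h, i} × {p38} = {(h,p38), (i,p38)}
  {h, j} × {p38} = {(h,p38), (j,p38)}
  {h, i} × {p39} = {(h,p39), (i,p39)}
  {h, j} × {p39} = {(h,p39), (j,p39)}
  {h, i, j} × {p38} = {(h,p38), (i,p38), (j,p38)}
  {h, i, j} × {p39} = {(h,p39), (i,p39), (j,p39)}
  {h, i} × {p38, p39} = {(h,p38), (h,p39), (i,p38), (i,p39)}
  {h, j} × {p38, p39} = {(h,p38), (h,p39), (j,p38), (j,p39)}
  {h, i, j} × {p38, p39} = {(h,p38), (h,p39), (i,p38), (i,p39), (j,p38), (j,p39)}
These 13 distinct sets form the basis B.
Close under arbitrary unions to get τ_{X×Y}; counting gives |τ_{X×Y}| = 25.


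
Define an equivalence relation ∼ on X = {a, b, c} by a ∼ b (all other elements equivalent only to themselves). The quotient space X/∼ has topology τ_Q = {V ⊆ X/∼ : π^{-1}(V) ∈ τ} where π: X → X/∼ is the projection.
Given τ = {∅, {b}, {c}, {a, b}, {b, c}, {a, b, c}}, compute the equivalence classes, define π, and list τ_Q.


X/∼ = {[a=b], [c]}; |τ_Q| = 4.

Equivalence classes: [a=b], [c].
Quotient map π: X → X/∼ sends a ↦ [a=b], b ↦ [a=b], c ↦ [c].
For each subset V ⊆ X/∼, compute π^{-1}(V) ⊆ X and check whether π^{-1}(V) ∈ τ. V is open in τ_Q iff π^{-1}(V) ∈ τ.
  V = {}: π^{-1}(V) = ∅ ∈ τ ✓.
  V = {[a=b]}: π^{-1}(V) = {a, b} ∈ τ ✓.
  V = {[c]}: π^{-1}(V) = {c} ∈ τ ✓.
  V = {[a=b], [c]}: π^{-1}(V) = {a, b, c} ∈ τ ✓.
Open sets in the quotient: τ_Q = {{}, {[a=b]}, {[c]}, {[a=b], [c]}} (4 elements).


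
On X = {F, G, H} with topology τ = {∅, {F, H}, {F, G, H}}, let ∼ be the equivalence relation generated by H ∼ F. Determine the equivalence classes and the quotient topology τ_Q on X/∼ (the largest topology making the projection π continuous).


X/∼ = {[F=H], [G]}; |τ_Q| = 3.

Equivalence classes: [F=H], [G].
Quotient map π: X → X/∼ sends F ↦ [F=H], G ↦ [G], H ↦ [F=H].
For each subset V ⊆ X/∼, compute π^{-1}(V) ⊆ X and check whether π^{-1}(V) ∈ τ. V is open in τ_Q iff π^{-1}(V) ∈ τ.
  V = {}: π^{-1}(V) = ∅ ∈ τ ✓.
  V = {[F=H]}: π^{-1}(V) = {F, H} ∈ τ ✓.
  V = {[G]}: π^{-1}(V) = {G} ∉ τ ✗.
  V = {[F=H], [G]}: π^{-1}(V) = {F, G, H} ∈ τ ✓.
Open sets in the quotient: τ_Q = {{}, {[F=H]}, {[F=H], [G]}} (3 elements).


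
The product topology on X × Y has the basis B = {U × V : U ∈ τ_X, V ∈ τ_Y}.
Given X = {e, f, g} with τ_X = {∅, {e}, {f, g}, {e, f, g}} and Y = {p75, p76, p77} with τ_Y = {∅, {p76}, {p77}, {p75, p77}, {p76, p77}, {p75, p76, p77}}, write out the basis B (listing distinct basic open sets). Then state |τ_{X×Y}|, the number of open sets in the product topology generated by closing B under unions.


Basis B = {∅ × ∅, {e} × {p76}, {e} × {p77}, {e} × {p75, p77}, {e} × {p76, p77}, {f, g} × {p76}, {f, g} × {p77}, {e} × {p75, p76, p77}, {e, f, g} × {p76}, {e, f, g} × {p77}, {f, g} × {p75, p77}, {f, g} × {p76, p77}, {e, f, g} × {p75, p77}, {e, f, g} × {p76, p77}, {f, g} × {p75, p76, p77}, {e, f, g} × {p75, p76, p77}}; |τ_{X×Y}| = 36.

Enumerate products U × V with U ∈ τ_X, V ∈ τ_Y (deduplicated):
  ∅ × ∅ = {} (∅)
  {e} × {p76} = {(e,p76)}
  {e} × {p77} = {(e,p77)}
  {e} × {p75, p77} = {(e,p75), (e,p77)}
  {e} × {p76, p77} = {(e,p76), (e,p77)}
  {f, g} × {p76} = {(f,p76), (g,p76)}
  {f, g} × {p77} = {(f,p77), (g,p77)}
  {e} × {p75, p76, p77} = {(e,p75), (e,p76), (e,p77)}
  {e, f, g} × {p76} = {(e,p76), (f,p76), (g,p76)}
  {e, f, g} × {p77} = {(e,p77), (f,p77), (g,p77)}
  {f, g} × {p75, p77} = {(f,p75), (f,p77), (g,p75), (g,p77)}
  {f, g} × {p76, p77} = {(f,p76), (f,p77), (g,p76), (g,p77)}
  {e, f, g} × {p75, p77} = {(e,p75), (e,p77), (f,p75), (f,p77), (g,p75), (g,p77)}
  {e, f, g} × {p76, p77} = {(e,p76), (e,p77), (f,p76), (f,p77), (g,p76), (g,p77)}
  {f, g} × {p75, p76, p77} = {(f,p75), (f,p76), (f,p77), (g,p75), (g,p76), (g,p77)}
  {e, f, g} × {p75, p76, p77} = {(e,p75), (e,p76), (e,p77), (f,p75), (f,p76), (f,p77), (g,p75), (g,p76), (g,p77)}
These 16 distinct sets form the basis B.
Close under arbitrary unions to get τ_{X×Y}; counting gives |τ_{X×Y}| = 36.


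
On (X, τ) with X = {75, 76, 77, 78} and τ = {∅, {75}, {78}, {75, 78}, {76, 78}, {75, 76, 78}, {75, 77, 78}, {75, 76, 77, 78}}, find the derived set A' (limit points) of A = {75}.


A' = {77}

For each x ∈ X, list the open sets U ∈ τ with x ∈ U, then check whether U ∩ (A ∖ {x}) ≠ ∅ for every such U.
  x = 75: open {75} ∋ x has {75} ∩ (A ∖ {75}) = ∅, so x is NOT a limit point.
  x = 76: open {76, 78} ∋ x has {76, 78} ∩ (A ∖ {76}) = ∅, so x is NOT a limit point.
  x = 77: opens ∋ x are {75, 77, 78}, {75, 76, 77, 78}; each meets A ∖ {77}, so x IS a limit point.
  x = 78: open {78} ∋ x has {78} ∩ (A ∖ {78}) = ∅, so x is NOT a limit point.
Collecting: A' = {77}.


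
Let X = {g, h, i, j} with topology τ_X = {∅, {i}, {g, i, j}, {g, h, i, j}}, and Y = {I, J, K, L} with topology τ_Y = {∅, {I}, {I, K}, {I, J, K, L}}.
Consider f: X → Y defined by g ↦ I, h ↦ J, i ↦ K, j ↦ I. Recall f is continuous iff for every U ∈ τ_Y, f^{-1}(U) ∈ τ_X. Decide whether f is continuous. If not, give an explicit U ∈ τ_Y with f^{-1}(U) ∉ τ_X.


f is NOT continuous.

Compute f^{-1}(U) for each U ∈ τ_Y:
  U = ∅: f^{-1}(U) = ∅ ∈ τ_X ✓.
  U = {I}: f^{-1}(U) = {g, j} ∉ τ_X ✗.
  U = {I, K}: f^{-1}(U) = {g, i, j} ∈ τ_X ✓.
  U = {I, J, K, L}: f^{-1}(U) = {g, h, i, j} ∈ τ_X ✓.
Found U = {I} with f^{-1}(U) = {g, j} not in τ_X. Therefore f is NOT continuous.


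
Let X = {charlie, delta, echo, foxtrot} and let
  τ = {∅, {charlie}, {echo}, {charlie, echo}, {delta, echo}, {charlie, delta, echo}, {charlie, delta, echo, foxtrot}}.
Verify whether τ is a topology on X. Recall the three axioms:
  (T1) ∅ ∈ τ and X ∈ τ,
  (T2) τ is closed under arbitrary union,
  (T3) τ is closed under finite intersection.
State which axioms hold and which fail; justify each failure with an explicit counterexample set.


τ IS a topology on X.

Axiom (T1): ∅ ∈ τ? Yes; X ∈ τ? Yes.
Axiom (T2/T3): check pairwise unions and intersections of members of τ.
All pairwise intersections and unions checked — each lies in τ. Therefore τ satisfies (T1), (T2), (T3): it IS a topology on X.


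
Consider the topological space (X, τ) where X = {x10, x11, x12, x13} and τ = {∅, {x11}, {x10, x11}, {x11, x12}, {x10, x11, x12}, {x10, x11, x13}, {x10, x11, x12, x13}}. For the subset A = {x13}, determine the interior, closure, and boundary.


int(A) = ∅, cl(A) = {x13}, ∂A = {x13}.

Closed sets in (X, τ) are complements of opens:
  closed(X, τ) = {∅, {x12}, {x13}, {x10, x13}, {x12, x13}, {x10, x12, x13}, {x10, x11, x12, x13}}.
int(A) = ⋃ {U ∈ τ : U ⊆ A}. Opens contained in A: ∅.
Taking the union of these: int(A) = ∅.
cl(A) = ⋂ {C closed : A ⊆ C}. Closed sets containing A: {x13}, {x10, x13}, {x12, x13}, {x10, x12, x13}, {x10, x11, x12, x13}.
Intersecting these: cl(A) = {x13}.
∂A = cl(A) ∖ int(A) = {x13} ∖ ∅ = {x13}.


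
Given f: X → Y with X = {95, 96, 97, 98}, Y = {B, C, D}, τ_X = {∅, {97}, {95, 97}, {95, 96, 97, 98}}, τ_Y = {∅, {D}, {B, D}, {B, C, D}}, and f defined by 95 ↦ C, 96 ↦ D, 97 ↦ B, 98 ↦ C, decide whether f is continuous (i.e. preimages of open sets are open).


f is NOT continuous.

Compute f^{-1}(U) for each U ∈ τ_Y:
  U = ∅: f^{-1}(U) = ∅ ∈ τ_X ✓.
  U = {D}: f^{-1}(U) = {96} ∉ τ_X ✗.
  U = {B, D}: f^{-1}(U) = {96, 97} ∉ τ_X ✗.
  U = {B, C, D}: f^{-1}(U) = {95, 96, 97, 98} ∈ τ_X ✓.
Found U = {D} with f^{-1}(U) = {96} not in τ_X. Therefore f is NOT continuous.


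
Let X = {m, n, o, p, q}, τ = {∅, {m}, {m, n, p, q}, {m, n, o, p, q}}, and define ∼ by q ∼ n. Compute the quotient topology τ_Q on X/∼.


X/∼ = {[m], [n=q], [o], [p]}; |τ_Q| = 4.

Equivalence classes: [m], [n=q], [o], [p].
Quotient map π: X → X/∼ sends m ↦ [m], n ↦ [n=q], o ↦ [o], p ↦ [p], q ↦ [n=q].
For each subset V ⊆ X/∼, compute π^{-1}(V) ⊆ X and check whether π^{-1}(V) ∈ τ. V is open in τ_Q iff π^{-1}(V) ∈ τ.
  V = {}: π^{-1}(V) = ∅ ∈ τ ✓.
  V = {[m]}: π^{-1}(V) = {m} ∈ τ ✓.
  V = {[n=q]}: π^{-1}(V) = {n, q} ∉ τ ✗.
  V = {[m], [n=q]}: π^{-1}(V) = {m, n, q} ∉ τ ✗.
  V = {[o]}: π^{-1}(V) = {o} ∉ τ ✗.
  V = {[m], [o]}: π^{-1}(V) = {m, o} ∉ τ ✗.
  V = {[n=q], [o]}: π^{-1}(V) = {n, o, q} ∉ τ ✗.
  V = {[m], [n=q], [o]}: π^{-1}(V) = {m, n, o, q} ∉ τ ✗.
  V = {[p]}: π^{-1}(V) = {p} ∉ τ ✗.
  V = {[m], [p]}: π^{-1}(V) = {m, p} ∉ τ ✗.
  V = {[n=q], [p]}: π^{-1}(V) = {n, p, q} ∉ τ ✗.
  V = {[m], [n=q], [p]}: π^{-1}(V) = {m, n, p, q} ∈ τ ✓.
  V = {[o], [p]}: π^{-1}(V) = {o, p} ∉ τ ✗.
  V = {[m], [o], [p]}: π^{-1}(V) = {m, o, p} ∉ τ ✗.
  V = {[n=q], [o], [p]}: π^{-1}(V) = {n, o, p, q} ∉ τ ✗.
  V = {[m], [n=q], [o], [p]}: π^{-1}(V) = {m, n, o, p, q} ∈ τ ✓.
Open sets in the quotient: τ_Q = {{}, {[m]}, {[m], [n=q], [p]}, {[m], [n=q], [o], [p]}} (4 elements).


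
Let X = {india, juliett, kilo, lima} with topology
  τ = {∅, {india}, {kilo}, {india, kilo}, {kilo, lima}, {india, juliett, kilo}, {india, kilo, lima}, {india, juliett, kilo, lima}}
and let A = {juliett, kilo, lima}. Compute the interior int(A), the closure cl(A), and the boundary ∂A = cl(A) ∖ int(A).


int(A) = {kilo, lima}, cl(A) = {juliett, kilo, lima}, ∂A = {juliett}.

Closed sets in (X, τ) are complements of opens:
  closed(X, τ) = {∅, {juliett}, {lima}, {india, juliett}, {juliett, lima}, {india, juliett, lima}, {juliett, kilo, lima}, {india, juliett, kilo, lima}}.
int(A) = ⋃ {U ∈ τ : U ⊆ A}. Opens contained in A: ∅, {kilo}, {kilo, lima}.
Taking the union of these: int(A) = {kilo, lima}.
cl(A) = ⋂ {C closed : A ⊆ C}. Closed sets containing A: {juliett, kilo, lima}, {india, juliett, kilo, lima}.
Intersecting these: cl(A) = {juliett, kilo, lima}.
∂A = cl(A) ∖ int(A) = {juliett, kilo, lima} ∖ {kilo, lima} = {juliett}.


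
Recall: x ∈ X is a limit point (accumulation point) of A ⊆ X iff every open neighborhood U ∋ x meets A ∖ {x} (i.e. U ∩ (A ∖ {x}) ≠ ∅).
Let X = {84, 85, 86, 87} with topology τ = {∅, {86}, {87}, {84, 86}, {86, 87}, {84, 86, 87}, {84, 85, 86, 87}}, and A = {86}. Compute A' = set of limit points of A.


A' = {84, 85}

For each x ∈ X, list the open sets U ∈ τ with x ∈ U, then check whether U ∩ (A ∖ {x}) ≠ ∅ for every such U.
  x = 84: opens ∋ x are {84, 86}, {84, 86, 87}, {84, 85, 86, 87}; each meets A ∖ {84}, so x IS a limit point.
  x = 85: opens ∋ x are {84, 85, 86, 87}; each meets A ∖ {85}, so x IS a limit point.
  x = 86: open {86} ∋ x has {86} ∩ (A ∖ {86}) = ∅, so x is NOT a limit point.
  x = 87: open {87} ∋ x has {87} ∩ (A ∖ {87}) = ∅, so x is NOT a limit point.
Collecting: A' = {84, 85}.


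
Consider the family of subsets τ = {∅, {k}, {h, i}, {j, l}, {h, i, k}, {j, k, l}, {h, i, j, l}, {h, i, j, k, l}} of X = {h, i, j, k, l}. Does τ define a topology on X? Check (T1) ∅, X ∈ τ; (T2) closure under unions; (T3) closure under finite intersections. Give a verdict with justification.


τ IS a topology on X.

Axiom (T1): ∅ ∈ τ? Yes; X ∈ τ? Yes.
Axiom (T2/T3): check pairwise unions and intersections of members of τ.
All pairwise intersections and unions checked — each lies in τ. Therefore τ satisfies (T1), (T2), (T3): it IS a topology on X.


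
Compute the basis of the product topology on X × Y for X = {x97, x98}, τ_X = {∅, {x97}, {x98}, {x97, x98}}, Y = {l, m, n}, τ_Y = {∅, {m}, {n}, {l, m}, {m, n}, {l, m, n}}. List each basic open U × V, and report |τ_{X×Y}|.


Basis B = {∅ × ∅, {x97} × {m}, {x97} × {n}, {x98} × {m}, {x98} × {n}, {x97} × {l, m}, {x97} × {m, n}, {x97, x98} × {m}, {x97, x98} × {n}, {x98} × {l, m}, {x98} × {m, n}, {x97} × {l, m, n}, {x98} × {l, m, n}, {x97, x98} × {l, m}, {x97, x98} × {m, n}, {x97, x98} × {l, m, n}}; |τ_{X×Y}| = 36.

Enumerate products U × V with U ∈ τ_X, V ∈ τ_Y (deduplicated):
  ∅ × ∅ = {} (∅)
  {x97} × {m} = {(x97,m)}
  {x97} × {n} = {(x97,n)}
  {x98} × {m} = {(x98,m)}
  {x98} × {n} = {(x98,n)}
  {x97} × {l, m} = {(x97,l), (x97,m)}
  {x97} × {m, n} = {(x97,m), (x97,n)}
  {x97, x98} × {m} = {(x97,m), (x98,m)}
  {x97, x98} × {n} = {(x97,n), (x98,n)}
  {x98} × {l, m} = {(x98,l), (x98,m)}
  {x98} × {m, n} = {(x98,m), (x98,n)}
  {x97} × {l, m, n} = {(x97,l), (x97,m), (x97,n)}
  {x98} × {l, m, n} = {(x98,l), (x98,m), (x98,n)}
  {x97, x98} × {l, m} = {(x97,l), (x97,m), (x98,l), (x98,m)}
  {x97, x98} × {m, n} = {(x97,m), (x97,n), (x98,m), (x98,n)}
  {x97, x98} × {l, m, n} = {(x97,l), (x97,m), (x97,n), (x98,l), (x98,m), (x98,n)}
These 16 distinct sets form the basis B.
Close under arbitrary unions to get τ_{X×Y}; counting gives |τ_{X×Y}| = 36.


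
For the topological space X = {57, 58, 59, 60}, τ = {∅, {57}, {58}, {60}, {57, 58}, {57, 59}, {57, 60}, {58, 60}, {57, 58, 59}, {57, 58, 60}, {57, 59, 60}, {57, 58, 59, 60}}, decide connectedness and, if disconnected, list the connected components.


(X, τ) is disconnected; components = [{58}, {60}, {57, 59}].

Find clopen sets (U ∈ τ with X ∖ U ∈ τ):
  U = ∅, X ∖ U = {57, 58, 59, 60} — both open, so U is clopen.
  U = {58}, X ∖ U = {57, 59, 60} — both open, so U is clopen.
  U = {60}, X ∖ U = {57, 58, 59} — both open, so U is clopen.
  U = {57, 59}, X ∖ U = {58, 60} — both open, so U is clopen.
  U = {58, 60}, X ∖ U = {57, 59} — both open, so U is clopen.
  U = {57, 58, 59}, X ∖ U = {60} — both open, so U is clopen.
  U = {57, 59, 60}, X ∖ U = {58} — both open, so U is clopen.
  U = {57, 58, 59, 60}, X ∖ U = ∅ — both open, so U is clopen.
Nontrivial clopen(s) exist: e.g. {57, 58, 59}. So (X, τ) is disconnected.
Compute connected components by grouping points that agree on all clopens:
  component: {58}
  component: {60}
  component: {57, 59}


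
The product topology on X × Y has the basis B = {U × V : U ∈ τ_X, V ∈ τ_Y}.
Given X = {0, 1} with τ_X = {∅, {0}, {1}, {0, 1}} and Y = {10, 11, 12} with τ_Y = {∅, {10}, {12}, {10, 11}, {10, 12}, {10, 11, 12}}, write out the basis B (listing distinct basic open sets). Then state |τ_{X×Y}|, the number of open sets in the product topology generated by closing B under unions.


Basis B = {∅ × ∅, {0} × {10}, {0} × {12}, {1} × {10}, {1} × {12}, {0} × {10, 11}, {0} × {10, 12}, {0, 1} × {10}, {0, 1} × {12}, {1} × {10, 11}, {1} × {10, 12}, {0} × {10, 11, 12}, {1} × {10, 11, 12}, {0, 1} × {10, 11}, {0, 1} × {10, 12}, {0, 1} × {10, 11, 12}}; |τ_{X×Y}| = 36.

Enumerate products U × V with U ∈ τ_X, V ∈ τ_Y (deduplicated):
  ∅ × ∅ = {} (∅)
  {0} × {10} = {(0,10)}
  {0} × {12} = {(0,12)}
  {1} × {10} = {(1,10)}
  {1} × {12} = {(1,12)}
  {0} × {10, 11} = {(0,10), (0,11)}
  {0} × {10, 12} = {(0,10), (0,12)}
  {0, 1} × {10} = {(0,10), (1,10)}
  {0, 1} × {12} = {(0,12), (1,12)}
  {1} × {10, 11} = {(1,10), (1,11)}
  {1} × {10, 12} = {(1,10), (1,12)}
  {0} × {10, 11, 12} = {(0,10), (0,11), (0,12)}
  {1} × {10, 11, 12} = {(1,10), (1,11), (1,12)}
  {0, 1} × {10, 11} = {(0,10), (0,11), (1,10), (1,11)}
  {0, 1} × {10, 12} = {(0,10), (0,12), (1,10), (1,12)}
  {0, 1} × {10, 11, 12} = {(0,10), (0,11), (0,12), (1,10), (1,11), (1,12)}
These 16 distinct sets form the basis B.
Close under arbitrary unions to get τ_{X×Y}; counting gives |τ_{X×Y}| = 36.


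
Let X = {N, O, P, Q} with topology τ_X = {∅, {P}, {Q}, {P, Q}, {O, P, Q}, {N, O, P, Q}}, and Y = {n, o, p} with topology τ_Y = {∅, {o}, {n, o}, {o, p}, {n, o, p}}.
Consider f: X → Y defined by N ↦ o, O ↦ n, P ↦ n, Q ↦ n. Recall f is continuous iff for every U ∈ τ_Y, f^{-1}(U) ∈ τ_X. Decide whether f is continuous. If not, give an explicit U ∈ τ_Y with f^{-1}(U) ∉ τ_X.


f is NOT continuous.

Compute f^{-1}(U) for each U ∈ τ_Y:
  U = ∅: f^{-1}(U) = ∅ ∈ τ_X ✓.
  U = {o}: f^{-1}(U) = {N} ∉ τ_X ✗.
  U = {n, o}: f^{-1}(U) = {N, O, P, Q} ∈ τ_X ✓.
  U = {o, p}: f^{-1}(U) = {N} ∉ τ_X ✗.
  U = {n, o, p}: f^{-1}(U) = {N, O, P, Q} ∈ τ_X ✓.
Found U = {o} with f^{-1}(U) = {N} not in τ_X. Therefore f is NOT continuous.


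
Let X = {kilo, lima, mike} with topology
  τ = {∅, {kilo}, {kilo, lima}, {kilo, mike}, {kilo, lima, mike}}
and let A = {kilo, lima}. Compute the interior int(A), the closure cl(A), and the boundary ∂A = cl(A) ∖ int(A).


int(A) = {kilo, lima}, cl(A) = {kilo, lima, mike}, ∂A = {mike}.

Closed sets in (X, τ) are complements of opens:
  closed(X, τ) = {∅, {lima}, {mike}, {lima, mike}, {kilo, lima, mike}}.
int(A) = ⋃ {U ∈ τ : U ⊆ A}. Opens contained in A: ∅, {kilo}, {kilo, lima}.
Taking the union of these: int(A) = {kilo, lima}.
cl(A) = ⋂ {C closed : A ⊆ C}. Closed sets containing A: {kilo, lima, mike}.
Intersecting these: cl(A) = {kilo, lima, mike}.
∂A = cl(A) ∖ int(A) = {kilo, lima, mike} ∖ {kilo, lima} = {mike}.


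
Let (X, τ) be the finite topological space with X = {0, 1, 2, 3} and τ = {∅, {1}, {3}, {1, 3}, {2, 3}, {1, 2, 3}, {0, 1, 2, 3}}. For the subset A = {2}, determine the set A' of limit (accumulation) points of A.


A' = {0}

For each x ∈ X, list the open sets U ∈ τ with x ∈ U, then check whether U ∩ (A ∖ {x}) ≠ ∅ for every such U.
  x = 0: opens ∋ x are {0, 1, 2, 3}; each meets A ∖ {0}, so x IS a limit point.
  x = 1: open {1} ∋ x has {1} ∩ (A ∖ {1}) = ∅, so x is NOT a limit point.
  x = 2: open {2, 3} ∋ x has {2, 3} ∩ (A ∖ {2}) = ∅, so x is NOT a limit point.
  x = 3: open {3} ∋ x has {3} ∩ (A ∖ {3}) = ∅, so x is NOT a limit point.
Collecting: A' = {0}.


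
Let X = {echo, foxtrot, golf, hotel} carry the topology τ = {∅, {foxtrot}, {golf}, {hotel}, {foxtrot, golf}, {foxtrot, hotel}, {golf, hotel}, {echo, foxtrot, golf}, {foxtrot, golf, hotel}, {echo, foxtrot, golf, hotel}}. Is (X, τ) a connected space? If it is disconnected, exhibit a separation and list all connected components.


(X, τ) is disconnected; components = [{hotel}, {echo, foxtrot, golf}].

Find clopen sets (U ∈ τ with X ∖ U ∈ τ):
  U = ∅, X ∖ U = {echo, foxtrot, golf, hotel} — both open, so U is clopen.
  U = {hotel}, X ∖ U = {echo, foxtrot, golf} — both open, so U is clopen.
  U = {echo, foxtrot, golf}, X ∖ U = {hotel} — both open, so U is clopen.
  U = {echo, foxtrot, golf, hotel}, X ∖ U = ∅ — both open, so U is clopen.
Nontrivial clopen(s) exist: e.g. {hotel}. So (X, τ) is disconnected.
Compute connected components by grouping points that agree on all clopens:
  component: {hotel}
  component: {echo, foxtrot, golf}


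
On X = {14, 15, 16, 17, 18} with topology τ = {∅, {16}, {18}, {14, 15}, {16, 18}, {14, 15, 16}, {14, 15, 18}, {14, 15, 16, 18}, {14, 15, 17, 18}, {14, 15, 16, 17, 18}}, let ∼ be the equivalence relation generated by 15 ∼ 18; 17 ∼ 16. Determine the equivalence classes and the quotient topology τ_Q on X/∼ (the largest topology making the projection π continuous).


X/∼ = {[14], [15=18], [16=17]}; |τ_Q| = 3.

Equivalence classes: [14], [15=18], [16=17].
Quotient map π: X → X/∼ sends 14 ↦ [14], 15 ↦ [15=18], 16 ↦ [16=17], 17 ↦ [16=17], 18 ↦ [15=18].
For each subset V ⊆ X/∼, compute π^{-1}(V) ⊆ X and check whether π^{-1}(V) ∈ τ. V is open in τ_Q iff π^{-1}(V) ∈ τ.
  V = {}: π^{-1}(V) = ∅ ∈ τ ✓.
  V = {[14]}: π^{-1}(V) = {14} ∉ τ ✗.
  V = {[15=18]}: π^{-1}(V) = {15, 18} ∉ τ ✗.
  V = {[14], [15=18]}: π^{-1}(V) = {14, 15, 18} ∈ τ ✓.
  V = {[16=17]}: π^{-1}(V) = {16, 17} ∉ τ ✗.
  V = {[14], [16=17]}: π^{-1}(V) = {14, 16, 17} ∉ τ ✗.
  V = {[15=18], [16=17]}: π^{-1}(V) = {15, 16, 17, 18} ∉ τ ✗.
  V = {[14], [15=18], [16=17]}: π^{-1}(V) = {14, 15, 16, 17, 18} ∈ τ ✓.
Open sets in the quotient: τ_Q = {{}, {[14], [15=18]}, {[14], [15=18], [16=17]}} (3 elements).


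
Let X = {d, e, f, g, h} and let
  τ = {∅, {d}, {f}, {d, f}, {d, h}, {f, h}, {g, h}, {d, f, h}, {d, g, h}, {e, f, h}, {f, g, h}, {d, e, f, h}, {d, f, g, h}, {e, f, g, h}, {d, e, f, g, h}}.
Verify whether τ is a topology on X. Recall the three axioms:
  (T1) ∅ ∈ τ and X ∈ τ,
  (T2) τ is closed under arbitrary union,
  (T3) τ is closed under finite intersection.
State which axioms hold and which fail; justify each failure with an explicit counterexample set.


τ is NOT a topology on X.

Axiom (T1): ∅ ∈ τ? Yes; X ∈ τ? Yes.
Axiom (T2/T3): check pairwise unions and intersections of members of τ.
Counterexample for (T3): {d, h} ∩ {f, h} = {h} ∉ τ. Therefore τ is NOT a topology.


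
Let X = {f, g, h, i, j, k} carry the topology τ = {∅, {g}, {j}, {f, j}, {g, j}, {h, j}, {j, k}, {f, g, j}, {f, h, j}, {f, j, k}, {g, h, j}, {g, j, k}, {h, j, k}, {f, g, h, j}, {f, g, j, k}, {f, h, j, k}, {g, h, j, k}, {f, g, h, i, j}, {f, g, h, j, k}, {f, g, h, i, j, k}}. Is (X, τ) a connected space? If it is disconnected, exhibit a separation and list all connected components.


(X, τ) is connected.

Find clopen sets (U ∈ τ with X ∖ U ∈ τ):
  U = ∅, X ∖ U = {f, g, h, i, j, k} — both open, so U is clopen.
  U = {f, g, h, i, j, k}, X ∖ U = ∅ — both open, so U is clopen.
Only trivial clopens (∅ and X) exist, so (X, τ) is connected.
Compute connected components by grouping points that agree on all clopens:
  component: {f, g, h, i, j, k}


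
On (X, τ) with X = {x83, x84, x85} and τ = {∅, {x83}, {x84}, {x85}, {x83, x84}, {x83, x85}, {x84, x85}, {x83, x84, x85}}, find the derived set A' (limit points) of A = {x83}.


A' = ∅

For each x ∈ X, list the open sets U ∈ τ with x ∈ U, then check whether U ∩ (A ∖ {x}) ≠ ∅ for every such U.
  x = x83: open {x83} ∋ x has {x83} ∩ (A ∖ {x83}) = ∅, so x is NOT a limit point.
  x = x84: open {x84} ∋ x has {x84} ∩ (A ∖ {x84}) = ∅, so x is NOT a limit point.
  x = x85: open {x85} ∋ x has {x85} ∩ (A ∖ {x85}) = ∅, so x is NOT a limit point.
Collecting: A' = ∅.


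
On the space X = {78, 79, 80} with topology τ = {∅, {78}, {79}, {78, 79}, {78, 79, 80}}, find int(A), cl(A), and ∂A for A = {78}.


int(A) = {78}, cl(A) = {78, 80}, ∂A = {80}.

Closed sets in (X, τ) are complements of opens:
  closed(X, τ) = {∅, {80}, {78, 80}, {79, 80}, {78, 79, 80}}.
int(A) = ⋃ {U ∈ τ : U ⊆ A}. Opens contained in A: ∅, {78}.
Taking the union of these: int(A) = {78}.
cl(A) = ⋂ {C closed : A ⊆ C}. Closed sets containing A: {78, 80}, {78, 79, 80}.
Intersecting these: cl(A) = {78, 80}.
∂A = cl(A) ∖ int(A) = {78, 80} ∖ {78} = {80}.


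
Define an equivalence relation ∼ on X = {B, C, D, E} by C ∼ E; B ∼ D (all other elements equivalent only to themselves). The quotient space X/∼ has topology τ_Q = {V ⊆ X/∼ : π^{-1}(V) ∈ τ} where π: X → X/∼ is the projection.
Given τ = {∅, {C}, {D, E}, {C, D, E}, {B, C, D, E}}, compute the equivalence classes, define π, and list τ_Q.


X/∼ = {[B=D], [C=E]}; |τ_Q| = 2.

Equivalence classes: [B=D], [C=E].
Quotient map π: X → X/∼ sends B ↦ [B=D], C ↦ [C=E], D ↦ [B=D], E ↦ [C=E].
For each subset V ⊆ X/∼, compute π^{-1}(V) ⊆ X and check whether π^{-1}(V) ∈ τ. V is open in τ_Q iff π^{-1}(V) ∈ τ.
  V = {}: π^{-1}(V) = ∅ ∈ τ ✓.
  V = {[B=D]}: π^{-1}(V) = {B, D} ∉ τ ✗.
  V = {[C=E]}: π^{-1}(V) = {C, E} ∉ τ ✗.
  V = {[B=D], [C=E]}: π^{-1}(V) = {B, C, D, E} ∈ τ ✓.
Open sets in the quotient: τ_Q = {{}, {[B=D], [C=E]}} (2 elements).


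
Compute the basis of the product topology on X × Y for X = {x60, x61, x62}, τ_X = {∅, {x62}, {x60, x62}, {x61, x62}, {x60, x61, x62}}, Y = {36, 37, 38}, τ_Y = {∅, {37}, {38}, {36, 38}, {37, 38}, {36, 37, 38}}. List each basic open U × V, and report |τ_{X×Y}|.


Basis B = {∅ × ∅, {x62} × {37}, {x62} × {38}, {x60, x62} × {37}, {x60, x62} × {38}, {x61, x62} × {37}, {x61, x62} × {38}, {x62} × {36, 38}, {x62} × {37, 38}, {x60, x61, x62} × {37}, {x60, x61, x62} × {38}, {x62} × {36, 37, 38}, {x60, x62} × {36, 38}, {x60, x62} × {37, 38}, {x61, x62} × {36, 38}, {x61, x62} × {37, 38}, {x60, x62} × {36, 37, 38}, {x60, x61, x62} × {36, 38}, {x60, x61, x62} × {37, 38}, {x61, x62} × {36, 37, 38}, {x60, x61, x62} × {36, 37, 38}}; |τ_{X×Y}| = 70.

Enumerate products U × V with U ∈ τ_X, V ∈ τ_Y (deduplicated):
  ∅ × ∅ = {} (∅)
  {x62} × {37} = {(x62,37)}
  {x62} × {38} = {(x62,38)}
  {x60, x62} × {37} = {(x60,37), (x62,37)}
  {x60, x62} × {38} = {(x60,38), (x62,38)}
  {x61, x62} × {37} = {(x61,37), (x62,37)}
  {x61, x62} × {38} = {(x61,38), (x62,38)}
  {x62} × {36, 38} = {(x62,36), (x62,38)}
  {x62} × {37, 38} = {(x62,37), (x62,38)}
  {x60, x61, x62} × {37} = {(x60,37), (x61,37), (x62,37)}
  {x60, x61, x62} × {38} = {(x60,38), (x61,38), (x62,38)}
  {x62} × {36, 37, 38} = {(x62,36), (x62,37), (x62,38)}
  {x60, x62} × {36, 38} = {(x60,36), (x60,38), (x62,36), (x62,38)}
  {x60, x62} × {37, 38} = {(x60,37), (x60,38), (x62,37), (x62,38)}
  {x61, x62} × {36, 38} = {(x61,36), (x61,38), (x62,36), (x62,38)}
  {x61, x62} × {37, 38} = {(x61,37), (x61,38), (x62,37), (x62,38)}
  {x60, x62} × {36, 37, 38} = {(x60,36), (x60,37), (x60,38), (x62,36), (x62,37), (x62,38)}
  {x60, x61, x62} × {36, 38} = {(x60,36), (x60,38), (x61,36), (x61,38), (x62,36), (x62,38)}
  {x60, x61, x62} × {37, 38} = {(x60,37), (x60,38), (x61,37), (x61,38), (x62,37), (x62,38)}
  {x61, x62} × {36, 37, 38} = {(x61,36), (x61,37), (x61,38), (x62,36), (x62,37), (x62,38)}
  {x60, x61, x62} × {36, 37, 38} = {(x60,36), (x60,37), (x60,38), (x61,36), (x61,37), (x61,38), (x62,36), (x62,37), (x62,38)}
These 21 distinct sets form the basis B.
Close under arbitrary unions to get τ_{X×Y}; counting gives |τ_{X×Y}| = 70.


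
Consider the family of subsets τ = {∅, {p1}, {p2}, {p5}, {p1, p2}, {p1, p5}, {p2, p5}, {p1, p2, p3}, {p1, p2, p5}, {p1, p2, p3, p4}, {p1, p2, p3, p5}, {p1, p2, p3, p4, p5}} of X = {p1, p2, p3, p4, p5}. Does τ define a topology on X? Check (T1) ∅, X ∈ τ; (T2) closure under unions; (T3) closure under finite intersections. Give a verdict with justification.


τ IS a topology on X.

Axiom (T1): ∅ ∈ τ? Yes; X ∈ τ? Yes.
Axiom (T2/T3): check pairwise unions and intersections of members of τ.
All pairwise intersections and unions checked — each lies in τ. Therefore τ satisfies (T1), (T2), (T3): it IS a topology on X.


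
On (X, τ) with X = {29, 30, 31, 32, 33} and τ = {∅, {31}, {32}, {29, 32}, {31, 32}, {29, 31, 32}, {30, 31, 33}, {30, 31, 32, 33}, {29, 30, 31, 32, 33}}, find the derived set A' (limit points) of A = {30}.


A' = {33}

For each x ∈ X, list the open sets U ∈ τ with x ∈ U, then check whether U ∩ (A ∖ {x}) ≠ ∅ for every such U.
  x = 29: open {29, 32} ∋ x has {29, 32} ∩ (A ∖ {29}) = ∅, so x is NOT a limit point.
  x = 30: open {30, 31, 33} ∋ x has {30, 31, 33} ∩ (A ∖ {30}) = ∅, so x is NOT a limit point.
  x = 31: open {31} ∋ x has {31} ∩ (A ∖ {31}) = ∅, so x is NOT a limit point.
  x = 32: open {32} ∋ x has {32} ∩ (A ∖ {32}) = ∅, so x is NOT a limit point.
  x = 33: opens ∋ x are {30, 31, 33}, {30, 31, 32, 33}, {29, 30, 31, 32, 33}; each meets A ∖ {33}, so x IS a limit point.
Collecting: A' = {33}.


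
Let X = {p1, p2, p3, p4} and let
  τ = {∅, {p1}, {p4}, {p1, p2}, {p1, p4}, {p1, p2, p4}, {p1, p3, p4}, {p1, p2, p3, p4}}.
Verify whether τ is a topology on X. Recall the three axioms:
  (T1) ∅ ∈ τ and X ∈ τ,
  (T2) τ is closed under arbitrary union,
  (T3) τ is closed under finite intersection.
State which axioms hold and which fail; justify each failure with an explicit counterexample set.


τ IS a topology on X.

Axiom (T1): ∅ ∈ τ? Yes; X ∈ τ? Yes.
Axiom (T2/T3): check pairwise unions and intersections of members of τ.
All pairwise intersections and unions checked — each lies in τ. Therefore τ satisfies (T1), (T2), (T3): it IS a topology on X.


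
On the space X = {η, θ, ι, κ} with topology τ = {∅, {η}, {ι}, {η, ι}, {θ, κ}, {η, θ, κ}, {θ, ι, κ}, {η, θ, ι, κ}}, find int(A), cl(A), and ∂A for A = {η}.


int(A) = {η}, cl(A) = {η}, ∂A = ∅.

Closed sets in (X, τ) are complements of opens:
  closed(X, τ) = {∅, {η}, {ι}, {η, ι}, {θ, κ}, {η, θ, κ}, {θ, ι, κ}, {η, θ, ι, κ}}.
int(A) = ⋃ {U ∈ τ : U ⊆ A}. Opens contained in A: ∅, {η}.
Taking the union of these: int(A) = {η}.
cl(A) = ⋂ {C closed : A ⊆ C}. Closed sets containing A: {η}, {η, ι}, {η, θ, κ}, {η, θ, ι, κ}.
Intersecting these: cl(A) = {η}.
∂A = cl(A) ∖ int(A) = {η} ∖ {η} = ∅.


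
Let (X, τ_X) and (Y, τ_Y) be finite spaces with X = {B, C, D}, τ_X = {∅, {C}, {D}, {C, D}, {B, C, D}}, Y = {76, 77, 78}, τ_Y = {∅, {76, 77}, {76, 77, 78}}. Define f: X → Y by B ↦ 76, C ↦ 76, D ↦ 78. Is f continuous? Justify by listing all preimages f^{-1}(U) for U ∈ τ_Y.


f is NOT continuous.

Compute f^{-1}(U) for each U ∈ τ_Y:
  U = ∅: f^{-1}(U) = ∅ ∈ τ_X ✓.
  U = {76, 77}: f^{-1}(U) = {B, C} ∉ τ_X ✗.
  U = {76, 77, 78}: f^{-1}(U) = {B, C, D} ∈ τ_X ✓.
Found U = {76, 77} with f^{-1}(U) = {B, C} not in τ_X. Therefore f is NOT continuous.


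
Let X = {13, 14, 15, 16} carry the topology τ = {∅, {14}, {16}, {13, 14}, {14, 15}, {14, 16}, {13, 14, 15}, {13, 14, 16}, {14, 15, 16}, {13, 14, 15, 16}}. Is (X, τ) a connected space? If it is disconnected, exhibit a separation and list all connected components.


(X, τ) is disconnected; components = [{16}, {13, 14, 15}].

Find clopen sets (U ∈ τ with X ∖ U ∈ τ):
  U = ∅, X ∖ U = {13, 14, 15, 16} — both open, so U is clopen.
  U = {16}, X ∖ U = {13, 14, 15} — both open, so U is clopen.
  U = {13, 14, 15}, X ∖ U = {16} — both open, so U is clopen.
  U = {13, 14, 15, 16}, X ∖ U = ∅ — both open, so U is clopen.
Nontrivial clopen(s) exist: e.g. {13, 14, 15}. So (X, τ) is disconnected.
Compute connected components by grouping points that agree on all clopens:
  component: {16}
  component: {13, 14, 15}


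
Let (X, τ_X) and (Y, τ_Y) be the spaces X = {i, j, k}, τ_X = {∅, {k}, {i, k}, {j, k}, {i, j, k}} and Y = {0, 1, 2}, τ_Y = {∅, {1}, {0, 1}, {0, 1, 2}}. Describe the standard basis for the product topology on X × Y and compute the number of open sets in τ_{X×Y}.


Basis B = {∅ × ∅, {k} × {1}, {i, k} × {1}, {j, k} × {1}, {k} × {0, 1}, {i, j, k} × {1}, {k} × {0, 1, 2}, {i, k} × {0, 1}, {j, k} × {0, 1}, {i, k} × {0, 1, 2}, {i, j, k} × {0, 1}, {j, k} × {0, 1, 2}, {i, j, k} × {0, 1, 2}}; |τ_{X×Y}| = 30.

Enumerate products U × V with U ∈ τ_X, V ∈ τ_Y (deduplicated):
  ∅ × ∅ = {} (∅)
  {k} × {1} = {(k,1)}
  {i, k} × {1} = {(i,1), (k,1)}
  {j, k} × {1} = {(j,1), (k,1)}
  {k} × {0, 1} = {(k,0), (k,1)}
  {i, j, k} × {1} = {(i,1), (j,1), (k,1)}
  {k} × {0, 1, 2} = {(k,0), (k,1), (k,2)}
  {i, k} × {0, 1} = {(i,0), (i,1), (k,0), (k,1)}
  {j, k} × {0, 1} = {(j,0), (j,1), (k,0), (k,1)}
  {i, k} × {0, 1, 2} = {(i,0), (i,1), (i,2), (k,0), (k,1), (k,2)}
  {i, j, k} × {0, 1} = {(i,0), (i,1), (j,0), (j,1), (k,0), (k,1)}
  {j, k} × {0, 1, 2} = {(j,0), (j,1), (j,2), (k,0), (k,1), (k,2)}
  {i, j, k} × {0, 1, 2} = {(i,0), (i,1), (i,2), (j,0), (j,1), (j,2), (k,0), (k,1), (k,2)}
These 13 distinct sets form the basis B.
Close under arbitrary unions to get τ_{X×Y}; counting gives |τ_{X×Y}| = 30.


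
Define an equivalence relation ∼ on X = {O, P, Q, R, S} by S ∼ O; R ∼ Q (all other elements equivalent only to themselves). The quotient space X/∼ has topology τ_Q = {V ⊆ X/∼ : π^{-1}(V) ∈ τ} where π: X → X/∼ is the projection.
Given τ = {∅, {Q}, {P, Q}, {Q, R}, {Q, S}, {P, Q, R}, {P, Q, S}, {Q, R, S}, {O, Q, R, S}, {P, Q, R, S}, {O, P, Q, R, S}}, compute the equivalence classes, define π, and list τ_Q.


X/∼ = {[O=S], [P], [Q=R]}; |τ_Q| = 5.

Equivalence classes: [O=S], [P], [Q=R].
Quotient map π: X → X/∼ sends O ↦ [O=S], P ↦ [P], Q ↦ [Q=R], R ↦ [Q=R], S ↦ [O=S].
For each subset V ⊆ X/∼, compute π^{-1}(V) ⊆ X and check whether π^{-1}(V) ∈ τ. V is open in τ_Q iff π^{-1}(V) ∈ τ.
  V = {}: π^{-1}(V) = ∅ ∈ τ ✓.
  V = {[O=S]}: π^{-1}(V) = {O, S} ∉ τ ✗.
  V = {[P]}: π^{-1}(V) = {P} ∉ τ ✗.
  V = {[O=S], [P]}: π^{-1}(V) = {O, P, S} ∉ τ ✗.
  V = {[Q=R]}: π^{-1}(V) = {Q, R} ∈ τ ✓.
  V = {[O=S], [Q=R]}: π^{-1}(V) = {O, Q, R, S} ∈ τ ✓.
  V = {[P], [Q=R]}: π^{-1}(V) = {P, Q, R} ∈ τ ✓.
  V = {[O=S], [P], [Q=R]}: π^{-1}(V) = {O, P, Q, R, S} ∈ τ ✓.
Open sets in the quotient: τ_Q = {{}, {[Q=R]}, {[O=S], [Q=R]}, {[P], [Q=R]}, {[O=S], [P], [Q=R]}} (5 elements).


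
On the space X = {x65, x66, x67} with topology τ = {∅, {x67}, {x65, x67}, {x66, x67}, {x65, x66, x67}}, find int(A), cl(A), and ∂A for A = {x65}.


int(A) = ∅, cl(A) = {x65}, ∂A = {x65}.

Closed sets in (X, τ) are complements of opens:
  closed(X, τ) = {∅, {x65}, {x66}, {x65, x66}, {x65, x66, x67}}.
int(A) = ⋃ {U ∈ τ : U ⊆ A}. Opens contained in A: ∅.
Taking the union of these: int(A) = ∅.
cl(A) = ⋂ {C closed : A ⊆ C}. Closed sets containing A: {x65}, {x65, x66}, {x65, x66, x67}.
Intersecting these: cl(A) = {x65}.
∂A = cl(A) ∖ int(A) = {x65} ∖ ∅ = {x65}.
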